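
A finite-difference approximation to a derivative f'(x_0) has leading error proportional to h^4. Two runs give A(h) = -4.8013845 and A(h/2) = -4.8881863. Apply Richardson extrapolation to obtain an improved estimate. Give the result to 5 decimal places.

-4.89397

Extrapolated value = (16·A(h/2) − A(h)) / (16 − 1)
= (16·(-4.8881863) − (-4.8013845)) / 15
= -73.4095963 / 15 = -4.8939731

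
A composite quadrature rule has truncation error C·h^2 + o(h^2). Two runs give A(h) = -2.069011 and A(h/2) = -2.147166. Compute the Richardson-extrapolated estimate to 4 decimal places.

-2.1732

Extrapolated value = (4·A(h/2) − A(h)) / (4 − 1)
= (4·(-2.147166) − (-2.069011)) / 3
= -6.519653 / 3 = -2.173218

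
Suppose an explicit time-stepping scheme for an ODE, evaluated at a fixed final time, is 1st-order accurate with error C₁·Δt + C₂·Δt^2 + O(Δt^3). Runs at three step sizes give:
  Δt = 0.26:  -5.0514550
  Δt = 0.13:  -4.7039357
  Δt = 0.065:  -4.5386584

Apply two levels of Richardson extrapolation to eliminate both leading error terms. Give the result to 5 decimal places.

First eliminate the Δt term (factor 2^1 = 2):
  B₁ = (2·(-4.7039357) − (-5.0514550))/1 = -4.3564164
  B₂ = (2·(-4.5386584) − (-4.7039357))/1 = -4.3733811
Then eliminate the Δt^2 term (factor 2^2 = 4):
  (4·(-4.3733811) − (-4.3564164))/3 = -4.3790360

-4.37904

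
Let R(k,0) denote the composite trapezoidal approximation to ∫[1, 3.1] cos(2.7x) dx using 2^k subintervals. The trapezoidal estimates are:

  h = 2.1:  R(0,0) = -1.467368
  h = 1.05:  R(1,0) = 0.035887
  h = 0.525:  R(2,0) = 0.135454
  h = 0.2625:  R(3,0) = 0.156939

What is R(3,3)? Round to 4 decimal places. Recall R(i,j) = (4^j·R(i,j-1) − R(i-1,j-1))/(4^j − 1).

Richardson extrapolation on the trapezoidal column (denominator 4−1=3):
R(1,1) = 0.035887 + (0.035887 − (-1.467368))/3 = 0.536972
R(2,1) = (4·0.135454 − 0.035887) / 3 = 0.168643
R(3,1) = 0.156939 + (0.156939 − 0.135454)/3 = 0.164101
R(2,2) = 0.168643 + (0.168643 − 0.536972)/15 = 0.144088
R(3,2) = 0.164101 + (0.164101 − 0.168643)/15 = 0.163798
R(3,3) = 0.163798 + (0.163798 − 0.144088)/63 = 0.164111
(Column j=1 coincides with Simpson's rule on the same nodes.)

0.1641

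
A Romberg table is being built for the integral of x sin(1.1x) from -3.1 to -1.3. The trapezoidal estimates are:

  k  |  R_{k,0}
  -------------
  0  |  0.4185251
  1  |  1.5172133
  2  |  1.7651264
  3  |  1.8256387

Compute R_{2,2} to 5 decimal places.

Richardson extrapolation on the trapezoidal column (denominator 4−1=3):
R_{1,1} = (4·1.5172133 − 0.4185251) / 3 = 1.8834427
R_{2,1} = 1.7651264 + (1.7651264 − 1.5172133)/3 = 1.8477641
R_{2,2} = 1.8477641 + (1.8477641 − 1.8834427)/15 = 1.8453855

1.84539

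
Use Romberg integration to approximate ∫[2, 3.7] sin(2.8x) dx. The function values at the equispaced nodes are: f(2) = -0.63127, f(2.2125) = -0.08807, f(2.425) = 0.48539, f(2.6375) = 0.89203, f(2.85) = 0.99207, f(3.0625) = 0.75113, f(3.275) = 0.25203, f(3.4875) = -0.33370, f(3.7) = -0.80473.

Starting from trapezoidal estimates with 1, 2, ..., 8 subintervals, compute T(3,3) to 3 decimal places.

0.489

T(0,0) (trapezoid, 1 panel, h=1.7000): -1.22060
T(1,0) (trapezoid, 2 panels, h=0.8500): 0.23296
T(2,0) (trapezoid, 4 panels, h=0.4250): 0.42988
T(3,0) (trapezoid, 8 panels, h=0.2125): 0.47449
T(1,1) = 0.23296 + (0.23296 − (-1.22060))/3 = 0.71748
T(2,1) = 0.42988 + (0.42988 − 0.23296)/3 = 0.49552
T(3,1) = 0.47449 + (0.47449 − 0.42988)/3 = 0.48936
T(2,2) = 0.49552 + (0.49552 − 0.71748)/15 = 0.48072
T(3,2) = 0.48936 + (0.48936 − 0.49552)/15 = 0.48895
T(3,3) = 0.48895 + (0.48895 − 0.48072)/63 = 0.48908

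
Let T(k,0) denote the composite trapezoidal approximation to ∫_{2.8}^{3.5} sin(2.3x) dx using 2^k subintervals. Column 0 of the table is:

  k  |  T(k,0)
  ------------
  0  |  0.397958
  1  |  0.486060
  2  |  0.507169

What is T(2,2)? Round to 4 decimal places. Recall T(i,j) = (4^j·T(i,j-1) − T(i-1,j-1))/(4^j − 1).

0.5141

T(1,1) = (4·0.486060 − 0.397958) / 3 = 0.515427
T(2,1) = (4·0.507169 − 0.486060) / 3 = 0.514205
T(2,2) = 0.514205 + (0.514205 − 0.515427)/15 = 0.514124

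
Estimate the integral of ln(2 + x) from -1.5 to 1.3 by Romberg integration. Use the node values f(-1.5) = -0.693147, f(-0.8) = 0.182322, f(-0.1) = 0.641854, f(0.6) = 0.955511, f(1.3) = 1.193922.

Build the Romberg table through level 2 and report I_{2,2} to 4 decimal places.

1.4815

I_{0,0} (trapezoid, 1 panel, h=2.8000): 0.701085
I_{1,0} (trapezoid, 2 panels, h=1.4000): 1.249138
I_{2,0} (trapezoid, 4 panels, h=0.7000): 1.421052
I_{1,1} = 1.249138 + (1.249138 − 0.701085)/3 = 1.431822
I_{2,1} = 1.421052 + (1.421052 − 1.249138)/3 = 1.478357
I_{2,2} = 1.478357 + (1.478357 − 1.431822)/15 = 1.481459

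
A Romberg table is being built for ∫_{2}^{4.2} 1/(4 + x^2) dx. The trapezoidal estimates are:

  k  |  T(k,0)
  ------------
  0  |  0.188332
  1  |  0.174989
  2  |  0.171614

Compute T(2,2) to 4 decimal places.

T(1,1) = (4·0.174989 − 0.188332) / 3 = 0.170541
T(2,1) = 0.171614 + (0.171614 − 0.174989)/3 = 0.170489
T(2,2) = 0.170489 + (0.170489 − 0.170541)/15 = 0.170486

0.1705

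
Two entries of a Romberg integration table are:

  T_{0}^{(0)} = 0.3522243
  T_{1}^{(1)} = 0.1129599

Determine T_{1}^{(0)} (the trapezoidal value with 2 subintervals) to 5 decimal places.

0.17278

From T_{1}^{(1)} = (4·T_{1}^{(0)} − T_{0}^{(0)})/3, solve for T_{1}^{(0)}:
4·T_{1}^{(0)} = 3·0.1129599 + 0.3522243 = 0.6911040
T_{1}^{(0)} = 0.1727760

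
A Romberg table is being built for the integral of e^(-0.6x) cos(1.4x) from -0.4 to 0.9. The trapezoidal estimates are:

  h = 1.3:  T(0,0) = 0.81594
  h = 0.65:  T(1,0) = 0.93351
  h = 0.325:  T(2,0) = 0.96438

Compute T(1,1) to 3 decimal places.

0.973

Richardson extrapolation on the trapezoidal column (denominator 4−1=3):
T(1,1) = 0.93351 + (0.93351 − 0.81594)/3 = 0.97270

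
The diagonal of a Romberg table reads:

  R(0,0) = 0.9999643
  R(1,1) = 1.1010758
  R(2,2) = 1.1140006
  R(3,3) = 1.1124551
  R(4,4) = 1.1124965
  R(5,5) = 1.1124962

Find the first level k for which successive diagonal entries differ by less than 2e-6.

|R(1,1) − R(0,0)| = 0.1011115 ≥ 2e-6
|R(2,2) − R(1,1)| = 0.0129248 ≥ 2e-6
|R(3,3) − R(2,2)| = 0.0015455 ≥ 2e-6
|R(4,4) − R(3,3)| = 0.0000414 ≥ 2e-6
|R(5,5) − R(4,4)| = 0.0000003 < 2e-6

k = 5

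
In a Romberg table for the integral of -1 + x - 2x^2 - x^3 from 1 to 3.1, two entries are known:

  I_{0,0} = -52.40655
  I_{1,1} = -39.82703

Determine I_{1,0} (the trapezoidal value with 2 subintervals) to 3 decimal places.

-42.972

From I_{1,1} = (4·I_{1,0} − I_{0,0})/3, solve for I_{1,0}:
4·I_{1,0} = 3·(-39.82703) + (-52.40655) = -171.88764
I_{1,0} = -42.97191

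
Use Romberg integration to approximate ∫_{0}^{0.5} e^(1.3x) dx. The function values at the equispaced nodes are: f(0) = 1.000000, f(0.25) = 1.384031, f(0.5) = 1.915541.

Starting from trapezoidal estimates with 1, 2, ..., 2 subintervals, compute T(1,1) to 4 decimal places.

T(0,0) (trapezoid, 1 panel, h=0.5000): 0.728885
T(1,0) (trapezoid, 2 panels, h=0.2500): 0.710450
T(1,1) = 0.710450 + (0.710450 − 0.728885)/3 = 0.704305

0.7043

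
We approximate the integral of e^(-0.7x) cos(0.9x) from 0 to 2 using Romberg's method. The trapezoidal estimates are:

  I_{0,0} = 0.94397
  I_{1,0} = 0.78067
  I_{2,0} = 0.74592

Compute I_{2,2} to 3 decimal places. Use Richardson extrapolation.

I_{1,1} = 0.78067 + (0.78067 − 0.94397)/3 = 0.72624
I_{2,1} = 0.74592 + (0.74592 − 0.78067)/3 = 0.73434
I_{2,2} = 0.73434 + (0.73434 − 0.72624)/15 = 0.73488
(Column j=1 coincides with Simpson's rule on the same nodes.)

0.735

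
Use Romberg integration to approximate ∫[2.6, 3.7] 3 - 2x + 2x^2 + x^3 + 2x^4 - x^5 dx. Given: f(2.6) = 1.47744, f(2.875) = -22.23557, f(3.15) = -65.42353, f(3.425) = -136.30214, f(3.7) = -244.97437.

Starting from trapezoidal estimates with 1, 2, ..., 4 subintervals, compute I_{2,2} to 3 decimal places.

-92.434

I_{0,0} (trapezoid, 1 panel, h=1.1000): -133.92331
I_{1,0} (trapezoid, 2 panels, h=0.5500): -102.94460
I_{2,0} (trapezoid, 4 panels, h=0.2750): -95.07017
I_{1,1} = -102.94460 + (-102.94460 − (-133.92331))/3 = -92.61836
I_{2,1} = -95.07017 + (-95.07017 − (-102.94460))/3 = -92.44536
I_{2,2} = -92.44536 + (-92.44536 − (-92.61836))/15 = -92.43383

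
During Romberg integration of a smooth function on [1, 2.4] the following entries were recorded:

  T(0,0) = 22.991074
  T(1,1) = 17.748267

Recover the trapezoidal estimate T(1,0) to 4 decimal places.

19.0590

From T(1,1) = (4·T(1,0) − T(0,0))/3, solve for T(1,0):
4·T(1,0) = 3·17.748267 + 22.991074 = 76.235875
T(1,0) = 19.058969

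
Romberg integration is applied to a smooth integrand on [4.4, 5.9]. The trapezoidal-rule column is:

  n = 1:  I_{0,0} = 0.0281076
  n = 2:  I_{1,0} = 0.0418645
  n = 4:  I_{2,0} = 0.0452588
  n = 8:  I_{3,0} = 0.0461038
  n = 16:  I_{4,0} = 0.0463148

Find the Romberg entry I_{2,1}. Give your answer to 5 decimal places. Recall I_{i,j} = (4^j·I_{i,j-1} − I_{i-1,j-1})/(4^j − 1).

I_{2,1} = (4·0.0452588 − 0.0418645) / 3 = 0.0463902
(Column j=1 coincides with Simpson's rule on the same nodes.)

0.04639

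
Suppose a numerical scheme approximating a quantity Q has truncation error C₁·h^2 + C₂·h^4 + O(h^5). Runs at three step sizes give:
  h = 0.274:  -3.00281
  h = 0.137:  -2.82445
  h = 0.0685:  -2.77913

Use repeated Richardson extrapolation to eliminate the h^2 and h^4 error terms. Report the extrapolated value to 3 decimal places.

-2.764

First eliminate the h^2 term (factor 2^2 = 4):
  B₁ = (4·(-2.82445) − (-3.00281))/3 = -2.76500
  B₂ = (4·(-2.77913) − (-2.82445))/3 = -2.76402
Then eliminate the h^4 term (factor 2^4 = 16):
  (16·(-2.76402) − (-2.76500))/15 = -2.76395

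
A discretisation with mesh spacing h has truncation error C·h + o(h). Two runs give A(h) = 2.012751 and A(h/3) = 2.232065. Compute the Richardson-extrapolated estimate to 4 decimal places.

2.3417

Extrapolated value = (3·A(h/3) − A(h)) / (3 − 1)
= (3·2.232065 − 2.012751) / 2
= 4.683444 / 2 = 2.341722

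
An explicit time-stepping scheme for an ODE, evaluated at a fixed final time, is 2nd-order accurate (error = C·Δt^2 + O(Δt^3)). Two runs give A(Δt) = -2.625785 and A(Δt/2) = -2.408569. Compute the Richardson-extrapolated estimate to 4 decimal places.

The leading error scales as Δt^2; refining by a factor of 2 reduces it by 2^2 = 4.
Extrapolated value = (4·A(Δt/2) − A(Δt)) / (4 − 1)
= (4·(-2.408569) − (-2.625785)) / 3
= -7.008491 / 3 = -2.336164

-2.3362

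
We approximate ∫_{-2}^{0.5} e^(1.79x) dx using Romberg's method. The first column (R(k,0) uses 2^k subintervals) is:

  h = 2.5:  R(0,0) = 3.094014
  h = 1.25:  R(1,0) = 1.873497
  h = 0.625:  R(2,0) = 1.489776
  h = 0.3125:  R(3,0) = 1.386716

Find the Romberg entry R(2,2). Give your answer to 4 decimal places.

1.3549

Richardson extrapolation on the trapezoidal column (denominator 4−1=3):
R(1,1) = 1.873497 + (1.873497 − 3.094014)/3 = 1.466658
R(2,1) = (4·1.489776 − 1.873497) / 3 = 1.361869
R(2,2) = 1.361869 + (1.361869 − 1.466658)/15 = 1.354883
(Column j=1 coincides with Simpson's rule on the same nodes.)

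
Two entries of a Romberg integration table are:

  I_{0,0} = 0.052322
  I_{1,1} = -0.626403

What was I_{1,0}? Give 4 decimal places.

-0.4567

From I_{1,1} = (4·I_{1,0} − I_{0,0})/3, solve for I_{1,0}:
4·I_{1,0} = 3·(-0.626403) + 0.052322 = -1.826887
I_{1,0} = -0.456722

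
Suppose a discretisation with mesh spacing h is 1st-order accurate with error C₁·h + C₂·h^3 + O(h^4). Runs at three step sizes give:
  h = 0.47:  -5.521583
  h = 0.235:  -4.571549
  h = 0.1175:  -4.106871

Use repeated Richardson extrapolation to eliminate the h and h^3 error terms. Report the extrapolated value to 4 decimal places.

First eliminate the h term (factor 2^1 = 2):
  B₁ = (2·(-4.571549) − (-5.521583))/1 = -3.621515
  B₂ = (2·(-4.106871) − (-4.571549))/1 = -3.642193
Then eliminate the h^3 term (factor 2^3 = 8):
  (8·(-3.642193) − (-3.621515))/7 = -3.645147

-3.6451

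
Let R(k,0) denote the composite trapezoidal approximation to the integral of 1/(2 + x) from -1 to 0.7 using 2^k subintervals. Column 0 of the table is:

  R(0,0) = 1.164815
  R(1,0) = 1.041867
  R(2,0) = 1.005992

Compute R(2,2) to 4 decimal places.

Richardson extrapolation on the trapezoidal column (denominator 4−1=3):
R(1,1) = (4·1.041867 − 1.164815) / 3 = 1.000884
R(2,1) = 1.005992 + (1.005992 − 1.041867)/3 = 0.994034
R(2,2) = (16·0.994034 − 1.000884) / 15 = 0.993577

0.9936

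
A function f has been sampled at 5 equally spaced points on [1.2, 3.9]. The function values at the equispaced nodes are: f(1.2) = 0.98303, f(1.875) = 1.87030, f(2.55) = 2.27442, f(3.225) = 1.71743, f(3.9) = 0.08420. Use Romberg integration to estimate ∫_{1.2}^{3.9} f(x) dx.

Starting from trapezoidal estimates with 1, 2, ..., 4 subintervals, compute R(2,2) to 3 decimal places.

R(0,0) (trapezoid, 1 panel, h=2.7000): 1.44076
R(1,0) (trapezoid, 2 panels, h=1.3500): 3.79085
R(2,0) (trapezoid, 4 panels, h=0.6750): 4.31714
R(1,1) = 3.79085 + (3.79085 − 1.44076)/3 = 4.57421
R(2,1) = 4.31714 + (4.31714 − 3.79085)/3 = 4.49257
R(2,2) = 4.49257 + (4.49257 − 4.57421)/15 = 4.48713

4.487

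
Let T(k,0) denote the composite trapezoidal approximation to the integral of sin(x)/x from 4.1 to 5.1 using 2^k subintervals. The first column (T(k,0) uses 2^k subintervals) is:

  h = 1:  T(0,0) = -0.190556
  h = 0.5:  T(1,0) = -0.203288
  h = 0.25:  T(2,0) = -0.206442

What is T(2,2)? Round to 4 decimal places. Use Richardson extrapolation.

T(1,1) = (4·(-0.203288) − (-0.190556)) / 3 = -0.207532
T(2,1) = -0.206442 + (-0.206442 − (-0.203288))/3 = -0.207493
T(2,2) = -0.207493 + (-0.207493 − (-0.207532))/15 = -0.207490
(Column j=1 coincides with Simpson's rule on the same nodes.)

-0.2075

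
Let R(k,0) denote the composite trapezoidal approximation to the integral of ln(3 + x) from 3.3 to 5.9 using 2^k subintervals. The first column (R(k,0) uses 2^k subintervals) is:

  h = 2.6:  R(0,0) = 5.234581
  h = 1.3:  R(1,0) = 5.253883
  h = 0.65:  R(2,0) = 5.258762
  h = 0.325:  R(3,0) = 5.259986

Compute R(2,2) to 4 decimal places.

5.2604

Richardson extrapolation on the trapezoidal column (denominator 4−1=3):
R(1,1) = (4·5.253883 − 5.234581) / 3 = 5.260317
R(2,1) = (4·5.258762 − 5.253883) / 3 = 5.260388
R(2,2) = 5.260388 + (5.260388 − 5.260317)/15 = 5.260393
(Column j=1 coincides with Simpson's rule on the same nodes.)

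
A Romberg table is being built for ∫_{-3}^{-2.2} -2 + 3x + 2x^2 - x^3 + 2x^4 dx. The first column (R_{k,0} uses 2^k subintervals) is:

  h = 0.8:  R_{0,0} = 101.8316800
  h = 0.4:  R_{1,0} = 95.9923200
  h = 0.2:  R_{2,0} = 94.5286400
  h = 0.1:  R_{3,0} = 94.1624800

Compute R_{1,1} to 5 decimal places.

R_{1,1} = 95.9923200 + (95.9923200 − 101.8316800)/3 = 94.0458667

94.04587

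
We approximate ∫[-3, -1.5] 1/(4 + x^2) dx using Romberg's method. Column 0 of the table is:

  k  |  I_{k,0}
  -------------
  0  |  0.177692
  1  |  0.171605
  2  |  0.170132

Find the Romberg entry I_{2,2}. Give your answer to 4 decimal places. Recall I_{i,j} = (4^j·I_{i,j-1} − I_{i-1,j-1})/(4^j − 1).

I_{1,1} = 0.171605 + (0.171605 − 0.177692)/3 = 0.169576
I_{2,1} = (4·0.170132 − 0.171605) / 3 = 0.169641
I_{2,2} = 0.169641 + (0.169641 − 0.169576)/15 = 0.169645

0.1696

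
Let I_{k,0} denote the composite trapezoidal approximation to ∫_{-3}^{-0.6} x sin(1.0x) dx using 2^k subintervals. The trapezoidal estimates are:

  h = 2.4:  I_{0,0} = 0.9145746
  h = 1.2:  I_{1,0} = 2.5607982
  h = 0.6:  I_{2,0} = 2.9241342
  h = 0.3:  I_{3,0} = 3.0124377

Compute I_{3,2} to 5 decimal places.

I_{2,1} = (4·2.9241342 − 2.5607982) / 3 = 3.0452462
I_{3,1} = (4·3.0124377 − 2.9241342) / 3 = 3.0418722
I_{3,2} = (16·3.0418722 − 3.0452462) / 15 = 3.0416473

3.04165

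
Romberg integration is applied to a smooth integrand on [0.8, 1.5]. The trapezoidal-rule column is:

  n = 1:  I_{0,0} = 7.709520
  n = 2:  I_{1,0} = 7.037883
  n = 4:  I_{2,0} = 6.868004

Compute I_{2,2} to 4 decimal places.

Richardson extrapolation on the trapezoidal column (denominator 4−1=3):
I_{1,1} = (4·7.037883 − 7.709520) / 3 = 6.814004
I_{2,1} = (4·6.868004 − 7.037883) / 3 = 6.811378
I_{2,2} = 6.811378 + (6.811378 − 6.814004)/15 = 6.811203
(Column j=1 coincides with Simpson's rule on the same nodes.)

6.8112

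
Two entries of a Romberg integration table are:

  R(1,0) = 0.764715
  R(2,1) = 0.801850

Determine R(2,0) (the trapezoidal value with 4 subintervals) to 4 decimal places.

From R(2,1) = (4·R(2,0) − R(1,0))/3, solve for R(2,0):
4·R(2,0) = 3·0.801850 + 0.764715 = 3.170265
R(2,0) = 0.792566

0.7926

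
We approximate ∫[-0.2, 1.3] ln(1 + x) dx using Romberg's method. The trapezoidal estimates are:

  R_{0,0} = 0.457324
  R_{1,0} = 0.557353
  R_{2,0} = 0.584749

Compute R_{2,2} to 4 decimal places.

0.5941

Richardson extrapolation on the trapezoidal column (denominator 4−1=3):
R_{1,1} = (4·0.557353 − 0.457324) / 3 = 0.590696
R_{2,1} = 0.584749 + (0.584749 − 0.557353)/3 = 0.593881
R_{2,2} = 0.593881 + (0.593881 − 0.590696)/15 = 0.594093
(Column j=1 coincides with Simpson's rule on the same nodes.)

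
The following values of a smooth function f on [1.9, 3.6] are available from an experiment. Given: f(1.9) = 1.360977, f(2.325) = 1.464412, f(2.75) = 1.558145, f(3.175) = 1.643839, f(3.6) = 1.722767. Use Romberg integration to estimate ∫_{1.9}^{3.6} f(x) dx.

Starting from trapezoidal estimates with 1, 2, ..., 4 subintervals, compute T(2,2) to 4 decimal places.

2.6397

T(0,0) (trapezoid, 1 panel, h=1.7000): 2.621182
T(1,0) (trapezoid, 2 panels, h=0.8500): 2.635014
T(2,0) (trapezoid, 4 panels, h=0.4250): 2.638514
T(1,1) = 2.635014 + (2.635014 − 2.621182)/3 = 2.639625
T(2,1) = 2.638514 + (2.638514 − 2.635014)/3 = 2.639681
T(2,2) = 2.639681 + (2.639681 − 2.639625)/15 = 2.639685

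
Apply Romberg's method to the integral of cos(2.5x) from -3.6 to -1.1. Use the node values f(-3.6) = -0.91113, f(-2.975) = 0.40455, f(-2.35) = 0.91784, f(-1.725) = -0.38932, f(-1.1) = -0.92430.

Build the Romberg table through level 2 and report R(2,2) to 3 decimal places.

R(0,0) (trapezoid, 1 panel, h=2.5000): -2.29429
R(1,0) (trapezoid, 2 panels, h=1.2500): 0.00016
R(2,0) (trapezoid, 4 panels, h=0.6250): 0.00960
R(1,1) = 0.00016 + (0.00016 − (-2.29429))/3 = 0.76498
R(2,1) = 0.00960 + (0.00960 − 0.00016)/3 = 0.01275
R(2,2) = 0.01275 + (0.01275 − 0.76498)/15 = -0.03740

-0.037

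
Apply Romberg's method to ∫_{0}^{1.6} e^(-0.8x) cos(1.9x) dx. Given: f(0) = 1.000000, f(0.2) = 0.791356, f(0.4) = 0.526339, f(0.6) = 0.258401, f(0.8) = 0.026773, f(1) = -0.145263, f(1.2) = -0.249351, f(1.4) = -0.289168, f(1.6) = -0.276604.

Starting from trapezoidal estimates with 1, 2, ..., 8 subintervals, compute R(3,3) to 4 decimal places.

0.2529

R(0,0) (trapezoid, 1 panel, h=1.6000): 0.578717
R(1,0) (trapezoid, 2 panels, h=0.8000): 0.310777
R(2,0) (trapezoid, 4 panels, h=0.4000): 0.266184
R(3,0) (trapezoid, 8 panels, h=0.2000): 0.256157
R(1,1) = 0.310777 + (0.310777 − 0.578717)/3 = 0.221464
R(2,1) = 0.266184 + (0.266184 − 0.310777)/3 = 0.251320
R(3,1) = 0.256157 + (0.256157 − 0.266184)/3 = 0.252815
R(2,2) = 0.251320 + (0.251320 − 0.221464)/15 = 0.253310
R(3,2) = 0.252815 + (0.252815 − 0.251320)/15 = 0.252915
R(3,3) = 0.252915 + (0.252915 − 0.253310)/63 = 0.252909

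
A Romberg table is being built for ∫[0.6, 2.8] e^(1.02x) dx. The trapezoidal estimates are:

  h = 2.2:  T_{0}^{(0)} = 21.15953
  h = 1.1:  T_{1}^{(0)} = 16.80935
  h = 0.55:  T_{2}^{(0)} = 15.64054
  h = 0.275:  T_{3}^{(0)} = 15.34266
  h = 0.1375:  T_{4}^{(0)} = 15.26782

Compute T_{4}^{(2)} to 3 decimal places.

T_{3}^{(1)} = 15.34266 + (15.34266 − 15.64054)/3 = 15.24337
T_{4}^{(1)} = 15.26782 + (15.26782 − 15.34266)/3 = 15.24287
T_{4}^{(2)} = (16·15.24287 − 15.24337) / 15 = 15.24284

15.243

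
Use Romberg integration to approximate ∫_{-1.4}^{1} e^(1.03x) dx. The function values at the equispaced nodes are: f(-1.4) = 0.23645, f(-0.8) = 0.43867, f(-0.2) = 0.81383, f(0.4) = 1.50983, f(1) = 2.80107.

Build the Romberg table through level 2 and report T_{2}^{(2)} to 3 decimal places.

2.490

T_{0}^{(0)} (trapezoid, 1 panel, h=2.4000): 3.64502
T_{1}^{(0)} (trapezoid, 2 panels, h=1.2000): 2.79911
T_{2}^{(0)} (trapezoid, 4 panels, h=0.6000): 2.56865
T_{1}^{(1)} = 2.79911 + (2.79911 − 3.64502)/3 = 2.51714
T_{2}^{(1)} = 2.56865 + (2.56865 − 2.79911)/3 = 2.49183
T_{2}^{(2)} = 2.49183 + (2.49183 − 2.51714)/15 = 2.49014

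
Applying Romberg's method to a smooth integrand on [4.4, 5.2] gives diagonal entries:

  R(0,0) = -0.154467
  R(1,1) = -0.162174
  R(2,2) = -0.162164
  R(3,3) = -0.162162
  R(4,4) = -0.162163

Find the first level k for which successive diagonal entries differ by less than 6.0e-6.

|R(1,1) − R(0,0)| = 0.007707 ≥ 6.0e-6
|R(2,2) − R(1,1)| = 0.000010 ≥ 6.0e-6
|R(3,3) − R(2,2)| = 0.000002 < 6.0e-6

k = 3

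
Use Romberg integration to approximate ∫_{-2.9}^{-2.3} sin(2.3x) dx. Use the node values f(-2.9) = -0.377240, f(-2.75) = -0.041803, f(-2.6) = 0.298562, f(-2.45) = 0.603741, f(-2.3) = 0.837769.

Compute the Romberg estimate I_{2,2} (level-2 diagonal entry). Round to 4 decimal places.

I_{0,0} (trapezoid, 1 panel, h=0.6000): 0.138159
I_{1,0} (trapezoid, 2 panels, h=0.3000): 0.158648
I_{2,0} (trapezoid, 4 panels, h=0.1500): 0.163615
I_{1,1} = 0.158648 + (0.158648 − 0.138159)/3 = 0.165478
I_{2,1} = 0.163615 + (0.163615 − 0.158648)/3 = 0.165271
I_{2,2} = 0.165271 + (0.165271 − 0.165478)/15 = 0.165257

0.1653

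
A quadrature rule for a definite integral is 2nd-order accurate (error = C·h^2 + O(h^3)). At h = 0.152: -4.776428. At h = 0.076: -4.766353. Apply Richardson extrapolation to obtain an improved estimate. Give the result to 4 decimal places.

The leading error scales as h^2; refining by a factor of 2 reduces it by 2^2 = 4.
Extrapolated value = (4·A(h/2) − A(h)) / (4 − 1)
= (4·(-4.766353) − (-4.776428)) / 3
= -14.288984 / 3 = -4.762995

-4.7630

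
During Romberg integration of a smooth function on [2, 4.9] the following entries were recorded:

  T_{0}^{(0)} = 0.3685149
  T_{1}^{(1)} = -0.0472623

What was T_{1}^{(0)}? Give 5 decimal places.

From T_{1}^{(1)} = (4·T_{1}^{(0)} − T_{0}^{(0)})/3, solve for T_{1}^{(0)}:
4·T_{1}^{(0)} = 3·(-0.0472623) + 0.3685149 = 0.2267280
T_{1}^{(0)} = 0.0566820

0.05668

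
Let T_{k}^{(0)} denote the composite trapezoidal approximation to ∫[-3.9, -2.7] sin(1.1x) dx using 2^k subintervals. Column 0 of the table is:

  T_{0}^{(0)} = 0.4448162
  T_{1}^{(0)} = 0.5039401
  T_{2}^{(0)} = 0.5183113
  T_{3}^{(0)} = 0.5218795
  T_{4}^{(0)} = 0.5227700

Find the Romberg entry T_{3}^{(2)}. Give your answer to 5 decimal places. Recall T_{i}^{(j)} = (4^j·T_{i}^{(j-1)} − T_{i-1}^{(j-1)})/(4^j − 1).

0.52307

Richardson extrapolation on the trapezoidal column (denominator 4−1=3):
T_{2}^{(1)} = 0.5183113 + (0.5183113 − 0.5039401)/3 = 0.5231017
T_{3}^{(1)} = (4·0.5218795 − 0.5183113) / 3 = 0.5230689
T_{3}^{(2)} = 0.5230689 + (0.5230689 − 0.5231017)/15 = 0.5230667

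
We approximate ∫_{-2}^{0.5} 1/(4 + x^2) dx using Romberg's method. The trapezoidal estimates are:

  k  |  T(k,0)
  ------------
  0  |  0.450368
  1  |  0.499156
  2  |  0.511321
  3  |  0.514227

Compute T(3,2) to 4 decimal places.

Richardson extrapolation on the trapezoidal column (denominator 4−1=3):
T(2,1) = (4·0.511321 − 0.499156) / 3 = 0.515376
T(3,1) = (4·0.514227 − 0.511321) / 3 = 0.515196
T(3,2) = 0.515196 + (0.515196 − 0.515376)/15 = 0.515184

0.5152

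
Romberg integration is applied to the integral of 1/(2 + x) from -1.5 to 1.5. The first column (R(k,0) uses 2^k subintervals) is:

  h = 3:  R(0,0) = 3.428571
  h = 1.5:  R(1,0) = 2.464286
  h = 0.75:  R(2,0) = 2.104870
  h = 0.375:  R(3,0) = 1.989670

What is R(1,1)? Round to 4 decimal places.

2.1429

Richardson extrapolation on the trapezoidal column (denominator 4−1=3):
R(1,1) = (4·2.464286 − 3.428571) / 3 = 2.142858
(Column j=1 coincides with Simpson's rule on the same nodes.)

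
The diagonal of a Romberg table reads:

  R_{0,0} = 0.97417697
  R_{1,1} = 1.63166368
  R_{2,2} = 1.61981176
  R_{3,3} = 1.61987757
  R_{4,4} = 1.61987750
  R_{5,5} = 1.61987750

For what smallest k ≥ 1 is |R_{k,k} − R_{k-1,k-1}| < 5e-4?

k = 3

|R_{1,1} − R_{0,0}| = 0.65748671 ≥ 5e-4
|R_{2,2} − R_{1,1}| = 0.01185192 ≥ 5e-4
|R_{3,3} − R_{2,2}| = 0.00006581 < 5e-4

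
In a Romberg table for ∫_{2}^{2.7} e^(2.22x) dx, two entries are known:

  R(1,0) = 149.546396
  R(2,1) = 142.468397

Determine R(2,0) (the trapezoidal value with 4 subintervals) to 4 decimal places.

From R(2,1) = (4·R(2,0) − R(1,0))/3, solve for R(2,0):
4·R(2,0) = 3·142.468397 + 149.546396 = 576.951587
R(2,0) = 144.237897

144.2379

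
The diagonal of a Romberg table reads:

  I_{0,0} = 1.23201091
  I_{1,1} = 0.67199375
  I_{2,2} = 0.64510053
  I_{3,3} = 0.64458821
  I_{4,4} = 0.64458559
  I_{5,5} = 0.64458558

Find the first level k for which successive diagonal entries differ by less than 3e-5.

k = 4

|I_{1,1} − I_{0,0}| = 0.56001716 ≥ 3e-5
|I_{2,2} − I_{1,1}| = 0.02689322 ≥ 3e-5
|I_{3,3} − I_{2,2}| = 0.00051232 ≥ 3e-5
|I_{4,4} − I_{3,3}| = 0.00000262 < 3e-5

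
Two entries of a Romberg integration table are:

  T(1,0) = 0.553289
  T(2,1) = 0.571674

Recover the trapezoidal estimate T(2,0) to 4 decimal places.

From T(2,1) = (4·T(2,0) − T(1,0))/3, solve for T(2,0):
4·T(2,0) = 3·0.571674 + 0.553289 = 2.268311
T(2,0) = 0.567078

0.5671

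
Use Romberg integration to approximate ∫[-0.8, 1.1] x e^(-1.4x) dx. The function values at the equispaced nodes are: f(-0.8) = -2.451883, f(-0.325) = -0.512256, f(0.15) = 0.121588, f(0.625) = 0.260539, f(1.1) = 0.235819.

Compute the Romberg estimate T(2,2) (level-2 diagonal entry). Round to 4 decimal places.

T(0,0) (trapezoid, 1 panel, h=1.9000): -2.105261
T(1,0) (trapezoid, 2 panels, h=0.9500): -0.937122
T(2,0) (trapezoid, 4 panels, h=0.4750): -0.588126
T(1,1) = -0.937122 + (-0.937122 − (-2.105261))/3 = -0.547742
T(2,1) = -0.588126 + (-0.588126 − (-0.937122))/3 = -0.471794
T(2,2) = -0.471794 + (-0.471794 − (-0.547742))/15 = -0.466731

-0.4667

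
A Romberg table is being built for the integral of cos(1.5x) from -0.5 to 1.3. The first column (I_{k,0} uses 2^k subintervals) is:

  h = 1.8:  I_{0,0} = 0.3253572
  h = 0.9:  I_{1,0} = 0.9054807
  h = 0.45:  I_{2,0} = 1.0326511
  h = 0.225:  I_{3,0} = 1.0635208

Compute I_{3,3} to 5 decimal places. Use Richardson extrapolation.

Richardson extrapolation on the trapezoidal column (denominator 4−1=3):
I_{1,1} = (4·0.9054807 − 0.3253572) / 3 = 1.0988552
I_{2,1} = (4·1.0326511 − 0.9054807) / 3 = 1.0750412
I_{3,1} = 1.0635208 + (1.0635208 − 1.0326511)/3 = 1.0738107
I_{2,2} = (16·1.0750412 − 1.0988552) / 15 = 1.0734536
I_{3,2} = 1.0738107 + (1.0738107 − 1.0750412)/15 = 1.0737287
I_{3,3} = 1.0737287 + (1.0737287 − 1.0734536)/63 = 1.0737331

1.07373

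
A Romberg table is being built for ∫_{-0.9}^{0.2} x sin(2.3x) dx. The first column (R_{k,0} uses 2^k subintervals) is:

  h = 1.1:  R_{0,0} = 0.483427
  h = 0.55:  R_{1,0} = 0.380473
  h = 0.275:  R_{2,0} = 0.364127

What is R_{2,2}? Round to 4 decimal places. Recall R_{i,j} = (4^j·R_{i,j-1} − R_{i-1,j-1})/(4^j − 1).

0.3595

Richardson extrapolation on the trapezoidal column (denominator 4−1=3):
R_{1,1} = 0.380473 + (0.380473 − 0.483427)/3 = 0.346155
R_{2,1} = (4·0.364127 − 0.380473) / 3 = 0.358678
R_{2,2} = (16·0.358678 − 0.346155) / 15 = 0.359513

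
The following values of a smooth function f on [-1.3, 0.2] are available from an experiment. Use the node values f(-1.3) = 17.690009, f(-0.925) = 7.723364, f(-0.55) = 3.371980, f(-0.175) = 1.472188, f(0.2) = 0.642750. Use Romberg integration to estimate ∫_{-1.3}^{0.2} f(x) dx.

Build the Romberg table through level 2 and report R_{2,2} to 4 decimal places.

R_{0,0} (trapezoid, 1 panel, h=1.5000): 13.749569
R_{1,0} (trapezoid, 2 panels, h=0.7500): 9.403770
R_{2,0} (trapezoid, 4 panels, h=0.3750): 8.150217
R_{1,1} = 9.403770 + (9.403770 − 13.749569)/3 = 7.955170
R_{2,1} = 8.150217 + (8.150217 − 9.403770)/3 = 7.732366
R_{2,2} = 7.732366 + (7.732366 − 7.955170)/15 = 7.717512

7.7175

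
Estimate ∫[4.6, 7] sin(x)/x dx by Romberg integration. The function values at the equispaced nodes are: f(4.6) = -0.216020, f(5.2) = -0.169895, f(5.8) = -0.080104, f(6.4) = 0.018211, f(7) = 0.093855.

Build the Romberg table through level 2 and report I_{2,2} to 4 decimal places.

-0.1779

I_{0,0} (trapezoid, 1 panel, h=2.4000): -0.146598
I_{1,0} (trapezoid, 2 panels, h=1.2000): -0.169424
I_{2,0} (trapezoid, 4 panels, h=0.6000): -0.175722
I_{1,1} = -0.169424 + (-0.169424 − (-0.146598))/3 = -0.177033
I_{2,1} = -0.175722 + (-0.175722 − (-0.169424))/3 = -0.177821
I_{2,2} = -0.177821 + (-0.177821 − (-0.177033))/15 = -0.177874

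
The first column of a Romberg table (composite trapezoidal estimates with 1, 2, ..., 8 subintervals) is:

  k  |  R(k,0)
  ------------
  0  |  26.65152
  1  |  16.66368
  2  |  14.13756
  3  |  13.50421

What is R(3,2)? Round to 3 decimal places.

13.293

Richardson extrapolation on the trapezoidal column (denominator 4−1=3):
R(2,1) = 14.13756 + (14.13756 − 16.66368)/3 = 13.29552
R(3,1) = 13.50421 + (13.50421 − 14.13756)/3 = 13.29309
R(3,2) = 13.29309 + (13.29309 − 13.29552)/15 = 13.29293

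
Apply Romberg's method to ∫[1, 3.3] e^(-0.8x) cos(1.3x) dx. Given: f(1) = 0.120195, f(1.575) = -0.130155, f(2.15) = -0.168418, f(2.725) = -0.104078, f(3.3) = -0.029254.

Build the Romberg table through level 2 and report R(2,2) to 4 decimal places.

R(0,0) (trapezoid, 1 panel, h=2.3000): 0.104582
R(1,0) (trapezoid, 2 panels, h=1.1500): -0.141390
R(2,0) (trapezoid, 4 panels, h=0.5750): -0.205379
R(1,1) = -0.141390 + (-0.141390 − 0.104582)/3 = -0.223381
R(2,1) = -0.205379 + (-0.205379 − (-0.141390))/3 = -0.226709
R(2,2) = -0.226709 + (-0.226709 − (-0.223381))/15 = -0.226931

-0.2269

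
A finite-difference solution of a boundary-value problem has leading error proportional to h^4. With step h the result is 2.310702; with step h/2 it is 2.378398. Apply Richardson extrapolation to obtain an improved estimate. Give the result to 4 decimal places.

Extrapolated value = (16·A(h/2) − A(h)) / (16 − 1)
= (16·2.378398 − 2.310702) / 15
= 35.743666 / 15 = 2.382911

2.3829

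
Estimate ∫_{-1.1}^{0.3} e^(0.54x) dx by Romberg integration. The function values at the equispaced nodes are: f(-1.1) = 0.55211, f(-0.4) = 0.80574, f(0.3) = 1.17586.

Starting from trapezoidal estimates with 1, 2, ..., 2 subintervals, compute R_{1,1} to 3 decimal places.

1.155

R_{0,0} (trapezoid, 1 panel, h=1.4000): 1.20958
R_{1,0} (trapezoid, 2 panels, h=0.7000): 1.16881
R_{1,1} = 1.16881 + (1.16881 − 1.20958)/3 = 1.15522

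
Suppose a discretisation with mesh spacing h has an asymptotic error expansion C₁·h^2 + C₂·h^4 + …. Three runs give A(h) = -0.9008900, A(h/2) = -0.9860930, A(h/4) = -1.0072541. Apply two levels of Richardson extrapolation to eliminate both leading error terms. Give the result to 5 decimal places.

-1.01430

First eliminate the h^2 term (factor 2^2 = 4):
  B₁ = (4·(-0.9860930) − (-0.9008900))/3 = -1.0144940
  B₂ = (4·(-1.0072541) − (-0.9860930))/3 = -1.0143078
Then eliminate the h^4 term (factor 2^4 = 16):
  (16·(-1.0143078) − (-1.0144940))/15 = -1.0142954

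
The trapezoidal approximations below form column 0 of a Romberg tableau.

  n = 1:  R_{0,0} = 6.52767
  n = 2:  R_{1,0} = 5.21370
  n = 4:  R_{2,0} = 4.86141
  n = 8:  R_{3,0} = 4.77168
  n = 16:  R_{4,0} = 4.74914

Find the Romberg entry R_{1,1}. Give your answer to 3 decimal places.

4.776

Richardson extrapolation on the trapezoidal column (denominator 4−1=3):
R_{1,1} = (4·5.21370 − 6.52767) / 3 = 4.77571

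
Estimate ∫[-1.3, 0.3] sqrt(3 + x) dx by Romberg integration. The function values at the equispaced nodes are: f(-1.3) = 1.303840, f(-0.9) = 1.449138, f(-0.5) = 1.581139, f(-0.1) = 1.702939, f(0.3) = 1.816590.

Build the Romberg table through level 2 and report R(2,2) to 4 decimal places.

R(0,0) (trapezoid, 1 panel, h=1.6000): 2.496344
R(1,0) (trapezoid, 2 panels, h=0.8000): 2.513083
R(2,0) (trapezoid, 4 panels, h=0.4000): 2.517372
R(1,1) = 2.513083 + (2.513083 − 2.496344)/3 = 2.518663
R(2,1) = 2.517372 + (2.517372 − 2.513083)/3 = 2.518802
R(2,2) = 2.518802 + (2.518802 − 2.518663)/15 = 2.518811

2.5188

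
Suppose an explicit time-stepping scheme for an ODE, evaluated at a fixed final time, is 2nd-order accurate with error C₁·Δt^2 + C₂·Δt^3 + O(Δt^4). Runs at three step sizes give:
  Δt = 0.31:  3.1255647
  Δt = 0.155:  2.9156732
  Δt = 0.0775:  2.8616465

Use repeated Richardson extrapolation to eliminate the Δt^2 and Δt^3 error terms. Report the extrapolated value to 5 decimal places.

2.84334

First eliminate the Δt^2 term (factor 2^2 = 4):
  B₁ = (4·2.9156732 − 3.1255647)/3 = 2.8457094
  B₂ = (4·2.8616465 − 2.9156732)/3 = 2.8436376
Then eliminate the Δt^3 term (factor 2^3 = 8):
  (8·2.8436376 − 2.8457094)/7 = 2.8433416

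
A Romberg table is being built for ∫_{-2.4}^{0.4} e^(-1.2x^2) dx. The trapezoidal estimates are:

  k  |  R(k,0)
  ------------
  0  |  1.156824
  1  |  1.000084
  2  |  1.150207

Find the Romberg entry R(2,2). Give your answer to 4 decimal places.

R(1,1) = 1.000084 + (1.000084 − 1.156824)/3 = 0.947837
R(2,1) = 1.150207 + (1.150207 − 1.000084)/3 = 1.200248
R(2,2) = (16·1.200248 − 0.947837) / 15 = 1.217075

1.2171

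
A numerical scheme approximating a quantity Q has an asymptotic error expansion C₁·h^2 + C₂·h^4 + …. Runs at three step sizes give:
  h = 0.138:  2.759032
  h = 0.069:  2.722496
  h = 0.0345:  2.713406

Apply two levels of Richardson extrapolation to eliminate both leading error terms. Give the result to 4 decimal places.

First eliminate the h^2 term (factor 2^2 = 4):
  B₁ = (4·2.722496 − 2.759032)/3 = 2.710317
  B₂ = (4·2.713406 − 2.722496)/3 = 2.710376
Then eliminate the h^4 term (factor 2^4 = 16):
  (16·2.710376 − 2.710317)/15 = 2.710380

2.7104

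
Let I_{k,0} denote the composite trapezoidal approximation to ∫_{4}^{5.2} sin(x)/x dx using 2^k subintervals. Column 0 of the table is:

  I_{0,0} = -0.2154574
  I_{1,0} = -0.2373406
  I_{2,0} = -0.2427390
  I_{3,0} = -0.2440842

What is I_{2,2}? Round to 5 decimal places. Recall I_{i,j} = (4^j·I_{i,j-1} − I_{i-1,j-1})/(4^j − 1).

-0.24453

I_{1,1} = (4·(-0.2373406) − (-0.2154574)) / 3 = -0.2446350
I_{2,1} = (4·(-0.2427390) − (-0.2373406)) / 3 = -0.2445385
I_{2,2} = -0.2445385 + (-0.2445385 − (-0.2446350))/15 = -0.2445321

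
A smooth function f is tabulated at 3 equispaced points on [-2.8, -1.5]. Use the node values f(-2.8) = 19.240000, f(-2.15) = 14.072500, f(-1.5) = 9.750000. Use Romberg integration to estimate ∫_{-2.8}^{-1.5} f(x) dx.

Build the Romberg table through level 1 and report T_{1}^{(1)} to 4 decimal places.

T_{0}^{(0)} (trapezoid, 1 panel, h=1.3000): 18.843500
T_{1}^{(0)} (trapezoid, 2 panels, h=0.6500): 18.568875
T_{1}^{(1)} = 18.568875 + (18.568875 − 18.843500)/3 = 18.477333

18.4773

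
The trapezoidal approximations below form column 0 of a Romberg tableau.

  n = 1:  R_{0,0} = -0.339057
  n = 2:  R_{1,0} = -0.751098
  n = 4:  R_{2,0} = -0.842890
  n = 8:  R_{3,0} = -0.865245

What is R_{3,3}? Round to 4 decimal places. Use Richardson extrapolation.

-0.8726

Richardson extrapolation on the trapezoidal column (denominator 4−1=3):
R_{1,1} = -0.751098 + (-0.751098 − (-0.339057))/3 = -0.888445
R_{2,1} = -0.842890 + (-0.842890 − (-0.751098))/3 = -0.873487
R_{3,1} = (4·(-0.865245) − (-0.842890)) / 3 = -0.872697
R_{2,2} = -0.873487 + (-0.873487 − (-0.888445))/15 = -0.872490
R_{3,2} = (16·(-0.872697) − (-0.873487)) / 15 = -0.872644
R_{3,3} = -0.872644 + (-0.872644 − (-0.872490))/63 = -0.872646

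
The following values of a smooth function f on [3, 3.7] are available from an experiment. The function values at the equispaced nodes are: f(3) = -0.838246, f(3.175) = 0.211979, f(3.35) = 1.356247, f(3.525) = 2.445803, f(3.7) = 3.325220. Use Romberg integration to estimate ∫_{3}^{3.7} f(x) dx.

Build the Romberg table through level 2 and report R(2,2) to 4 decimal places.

0.9235

R(0,0) (trapezoid, 1 panel, h=0.7000): 0.870441
R(1,0) (trapezoid, 2 panels, h=0.3500): 0.909907
R(2,0) (trapezoid, 4 panels, h=0.1750): 0.920065
R(1,1) = 0.909907 + (0.909907 − 0.870441)/3 = 0.923062
R(2,1) = 0.920065 + (0.920065 − 0.909907)/3 = 0.923451
R(2,2) = 0.923451 + (0.923451 − 0.923062)/15 = 0.923477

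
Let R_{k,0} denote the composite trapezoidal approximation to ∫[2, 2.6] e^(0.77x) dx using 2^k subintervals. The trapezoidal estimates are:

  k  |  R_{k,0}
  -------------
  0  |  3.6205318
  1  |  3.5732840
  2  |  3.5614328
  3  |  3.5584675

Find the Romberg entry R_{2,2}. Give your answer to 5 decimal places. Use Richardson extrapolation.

R_{1,1} = (4·3.5732840 − 3.6205318) / 3 = 3.5575347
R_{2,1} = 3.5614328 + (3.5614328 − 3.5732840)/3 = 3.5574824
R_{2,2} = 3.5574824 + (3.5574824 − 3.5575347)/15 = 3.5574789
(Column j=1 coincides with Simpson's rule on the same nodes.)

3.55748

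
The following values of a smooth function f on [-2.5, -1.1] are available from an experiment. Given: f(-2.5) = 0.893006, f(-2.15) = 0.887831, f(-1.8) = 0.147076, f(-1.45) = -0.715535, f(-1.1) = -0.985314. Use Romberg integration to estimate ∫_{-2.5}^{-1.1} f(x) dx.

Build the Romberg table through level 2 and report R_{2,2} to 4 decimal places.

0.1032

R_{0,0} (trapezoid, 1 panel, h=1.4000): -0.064616
R_{1,0} (trapezoid, 2 panels, h=0.7000): 0.070645
R_{2,0} (trapezoid, 4 panels, h=0.3500): 0.095626
R_{1,1} = 0.070645 + (0.070645 − (-0.064616))/3 = 0.115732
R_{2,1} = 0.095626 + (0.095626 − 0.070645)/3 = 0.103953
R_{2,2} = 0.103953 + (0.103953 − 0.115732)/15 = 0.103168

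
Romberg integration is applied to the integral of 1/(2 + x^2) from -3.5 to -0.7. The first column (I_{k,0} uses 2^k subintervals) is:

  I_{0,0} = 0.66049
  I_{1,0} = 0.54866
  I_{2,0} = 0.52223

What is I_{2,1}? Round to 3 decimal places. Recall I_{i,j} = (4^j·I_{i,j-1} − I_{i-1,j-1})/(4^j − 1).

Richardson extrapolation on the trapezoidal column (denominator 4−1=3):
I_{2,1} = (4·0.52223 − 0.54866) / 3 = 0.51342

0.513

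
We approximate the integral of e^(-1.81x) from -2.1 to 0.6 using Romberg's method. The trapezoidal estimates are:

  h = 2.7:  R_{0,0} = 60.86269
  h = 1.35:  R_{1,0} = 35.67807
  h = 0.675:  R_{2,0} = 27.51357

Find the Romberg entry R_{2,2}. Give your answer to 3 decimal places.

Richardson extrapolation on the trapezoidal column (denominator 4−1=3):
R_{1,1} = 35.67807 + (35.67807 − 60.86269)/3 = 27.28320
R_{2,1} = (4·27.51357 − 35.67807) / 3 = 24.79207
R_{2,2} = 24.79207 + (24.79207 − 27.28320)/15 = 24.62599

24.626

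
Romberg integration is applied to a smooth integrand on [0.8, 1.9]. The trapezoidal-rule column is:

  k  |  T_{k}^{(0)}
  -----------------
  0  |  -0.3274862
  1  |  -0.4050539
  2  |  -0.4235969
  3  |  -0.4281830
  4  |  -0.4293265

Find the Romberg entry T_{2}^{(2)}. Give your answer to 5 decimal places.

-0.42970

T_{1}^{(1)} = -0.4050539 + (-0.4050539 − (-0.3274862))/3 = -0.4309098
T_{2}^{(1)} = (4·(-0.4235969) − (-0.4050539)) / 3 = -0.4297779
T_{2}^{(2)} = -0.4297779 + (-0.4297779 − (-0.4309098))/15 = -0.4297024
(Column j=1 coincides with Simpson's rule on the same nodes.)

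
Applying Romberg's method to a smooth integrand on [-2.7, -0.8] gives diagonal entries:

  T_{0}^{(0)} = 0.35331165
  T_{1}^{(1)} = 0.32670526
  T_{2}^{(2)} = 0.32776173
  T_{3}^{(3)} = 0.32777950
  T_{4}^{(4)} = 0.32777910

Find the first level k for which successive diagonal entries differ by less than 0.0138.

|T_{1}^{(1)} − T_{0}^{(0)}| = 0.02660639 ≥ 0.0138
|T_{2}^{(2)} − T_{1}^{(1)}| = 0.00105647 < 0.0138

k = 2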